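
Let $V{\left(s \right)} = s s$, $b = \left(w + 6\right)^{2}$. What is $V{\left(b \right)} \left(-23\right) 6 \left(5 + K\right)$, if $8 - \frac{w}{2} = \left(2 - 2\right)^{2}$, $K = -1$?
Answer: $-129309312$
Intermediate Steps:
$w = 16$ ($w = 16 - 2 \left(2 - 2\right)^{2} = 16 - 2 \cdot 0^{2} = 16 - 0 = 16 + 0 = 16$)
$b = 484$ ($b = \left(16 + 6\right)^{2} = 22^{2} = 484$)
$V{\left(s \right)} = s^{2}$
$V{\left(b \right)} \left(-23\right) 6 \left(5 + K\right) = 484^{2} \left(-23\right) 6 \left(5 - 1\right) = 234256 \left(-23\right) 6 \cdot 4 = \left(-5387888\right) 24 = -129309312$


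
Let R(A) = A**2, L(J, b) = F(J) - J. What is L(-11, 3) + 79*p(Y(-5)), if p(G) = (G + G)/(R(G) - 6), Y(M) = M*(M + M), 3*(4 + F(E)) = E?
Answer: 24320/3741 ≈ 6.5009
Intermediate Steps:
F(E) = -4 + E/3
L(J, b) = -4 - 2*J/3 (L(J, b) = (-4 + J/3) - J = -4 - 2*J/3)
Y(M) = 2*M**2 (Y(M) = M*(2*M) = 2*M**2)
p(G) = 2*G/(-6 + G**2) (p(G) = (G + G)/(G**2 - 6) = (2*G)/(-6 + G**2) = 2*G/(-6 + G**2))
L(-11, 3) + 79*p(Y(-5)) = (-4 - 2/3*(-11)) + 79*(2*(2*(-5)**2)/(-6 + (2*(-5)**2)**2)) = (-4 + 22/3) + 79*(2*(2*25)/(-6 + (2*25)**2)) = 10/3 + 79*(2*50/(-6 + 50**2)) = 10/3 + 79*(2*50/(-6 + 2500)) = 10/3 + 79*(2*50/2494) = 10/3 + 79*(2*50*(1/2494)) = 10/3 + 79*(50/1247) = 10/3 + 3950/1247 = 24320/3741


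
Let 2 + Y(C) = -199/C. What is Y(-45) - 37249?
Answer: -1676096/45 ≈ -37247.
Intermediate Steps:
Y(C) = -2 - 199/C
Y(-45) - 37249 = (-2 - 199/(-45)) - 37249 = (-2 - 199*(-1/45)) - 37249 = (-2 + 199/45) - 37249 = 109/45 - 37249 = -1676096/45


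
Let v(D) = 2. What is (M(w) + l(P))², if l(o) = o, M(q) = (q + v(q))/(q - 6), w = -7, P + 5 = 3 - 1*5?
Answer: 7396/169 ≈ 43.763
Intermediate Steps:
P = -7 (P = -5 + (3 - 1*5) = -5 + (3 - 5) = -5 - 2 = -7)
M(q) = (2 + q)/(-6 + q) (M(q) = (q + 2)/(q - 6) = (2 + q)/(-6 + q))
(M(w) + l(P))² = ((2 - 7)/(-6 - 7) - 7)² = (-5/(-13) - 7)² = (-1/13*(-5) - 7)² = (5/13 - 7)² = (-86/13)² = 7396/169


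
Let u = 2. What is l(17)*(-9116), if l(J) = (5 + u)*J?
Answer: -1084804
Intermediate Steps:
l(J) = 7*J (l(J) = (5 + 2)*J = 7*J)
l(17)*(-9116) = (7*17)*(-9116) = 119*(-9116) = -1084804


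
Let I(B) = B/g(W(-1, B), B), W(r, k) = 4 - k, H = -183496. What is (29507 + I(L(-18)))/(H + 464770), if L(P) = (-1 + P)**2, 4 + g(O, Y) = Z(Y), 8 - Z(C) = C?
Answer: 5266819/50207409 ≈ 0.10490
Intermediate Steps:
Z(C) = 8 - C
g(O, Y) = 4 - Y (g(O, Y) = -4 + (8 - Y) = 4 - Y)
I(B) = B/(4 - B)
(29507 + I(L(-18)))/(H + 464770) = (29507 - (-1 - 18)**2/(-4 + (-1 - 18)**2))/(-183496 + 464770) = (29507 - 1*(-19)**2/(-4 + (-19)**2))/281274 = (29507 - 1*361/(-4 + 361))*(1/281274) = (29507 - 1*361/357)*(1/281274) = (29507 - 1*361*1/357)*(1/281274) = (29507 - 361/357)*(1/281274) = (10533638/357)*(1/281274) = 5266819/50207409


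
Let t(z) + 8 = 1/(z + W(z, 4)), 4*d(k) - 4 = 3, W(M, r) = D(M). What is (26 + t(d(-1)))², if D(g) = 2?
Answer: 75076/225 ≈ 333.67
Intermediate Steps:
W(M, r) = 2
d(k) = 7/4 (d(k) = 1 + (¼)*3 = 1 + ¾ = 7/4)
t(z) = -8 + 1/(2 + z) (t(z) = -8 + 1/(z + 2) = -8 + 1/(2 + z))
(26 + t(d(-1)))² = (26 + (-15 - 8*7/4)/(2 + 7/4))² = (26 + (-15 - 14)/(15/4))² = (26 + (4/15)*(-29))² = (26 - 116/15)² = (274/15)² = 75076/225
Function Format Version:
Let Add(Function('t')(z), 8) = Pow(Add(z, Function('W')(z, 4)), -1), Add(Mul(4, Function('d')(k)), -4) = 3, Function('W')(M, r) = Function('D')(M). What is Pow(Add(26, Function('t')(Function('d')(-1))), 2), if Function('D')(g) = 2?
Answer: Rational(75076, 225) ≈ 333.67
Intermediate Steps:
Function('W')(M, r) = 2
Function('d')(k) = Rational(7, 4) (Function('d')(k) = Add(1, Mul(Rational(1, 4), 3)) = Add(1, Rational(3, 4)) = Rational(7, 4))
Function('t')(z) = Add(-8, Pow(Add(2, z), -1)) (Function('t')(z) = Add(-8, Pow(Add(z, 2), -1)) = Add(-8, Pow(Add(2, z), -1)))
Pow(Add(26, Function('t')(Function('d')(-1))), 2) = Pow(Add(26, Mul(Pow(Add(2, Rational(7, 4)), -1), Add(-15, Mul(-8, Rational(7, 4))))), 2) = Pow(Add(26, Mul(Pow(Rational(15, 4), -1), Add(-15, -14))), 2) = Pow(Add(26, Mul(Rational(4, 15), -29)), 2) = Pow(Add(26, Rational(-116, 15)), 2) = Pow(Rational(274, 15), 2) = Rational(75076, 225)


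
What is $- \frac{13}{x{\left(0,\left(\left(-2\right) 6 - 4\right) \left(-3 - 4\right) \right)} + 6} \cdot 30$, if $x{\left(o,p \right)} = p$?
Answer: $- \frac{195}{59} \approx -3.3051$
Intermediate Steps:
$- \frac{13}{x{\left(0,\left(\left(-2\right) 6 - 4\right) \left(-3 - 4\right) \right)} + 6} \cdot 30 = - \frac{13}{\left(\left(-2\right) 6 - 4\right) \left(-3 - 4\right) + 6} \cdot 30 = - \frac{13}{\left(-12 - 4\right) \left(-7\right) + 6} \cdot 30 = - \frac{13}{\left(-16\right) \left(-7\right) + 6} \cdot 30 = - \frac{13}{112 + 6} \cdot 30 = - \frac{13}{118} \cdot 30 = \left(-13\right) \frac{1}{118} \cdot 30 = \left(- \frac{13}{118}\right) 30 = - \frac{195}{59}$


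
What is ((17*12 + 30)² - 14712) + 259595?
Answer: 299639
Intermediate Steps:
((17*12 + 30)² - 14712) + 259595 = ((204 + 30)² - 14712) + 259595 = (234² - 14712) + 259595 = (54756 - 14712) + 259595 = 40044 + 259595 = 299639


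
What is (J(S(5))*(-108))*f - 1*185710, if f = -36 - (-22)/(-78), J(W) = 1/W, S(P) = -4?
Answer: -2426965/13 ≈ -1.8669e+5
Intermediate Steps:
f = -1415/39 (f = -36 - (-22)*(-1)/78 = -36 - 1*11/39 = -36 - 11/39 = -1415/39 ≈ -36.282)
(J(S(5))*(-108))*f - 1*185710 = (-108/(-4))*(-1415/39) - 1*185710 = -1/4*(-108)*(-1415/39) - 185710 = 27*(-1415/39) - 185710 = -12735/13 - 185710 = -2426965/13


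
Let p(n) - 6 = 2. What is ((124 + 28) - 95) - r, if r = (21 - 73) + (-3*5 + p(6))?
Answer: 116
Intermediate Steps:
p(n) = 8 (p(n) = 6 + 2 = 8)
r = -59 (r = (21 - 73) + (-3*5 + 8) = -52 + (-15 + 8) = -52 - 7 = -59)
((124 + 28) - 95) - r = ((124 + 28) - 95) - 1*(-59) = (152 - 95) + 59 = 57 + 59 = 116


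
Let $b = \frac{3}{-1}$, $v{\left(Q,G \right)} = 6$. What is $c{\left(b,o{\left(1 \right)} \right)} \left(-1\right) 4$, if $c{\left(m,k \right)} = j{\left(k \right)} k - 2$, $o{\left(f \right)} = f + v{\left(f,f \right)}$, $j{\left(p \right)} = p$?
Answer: $-188$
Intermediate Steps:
$o{\left(f \right)} = 6 + f$ ($o{\left(f \right)} = f + 6 = 6 + f$)
$b = -3$ ($b = 3 \left(-1\right) = -3$)
$c{\left(m,k \right)} = -2 + k^{2}$ ($c{\left(m,k \right)} = k k - 2 = k^{2} - 2 = -2 + k^{2}$)
$c{\left(b,o{\left(1 \right)} \right)} \left(-1\right) 4 = \left(-2 + \left(6 + 1\right)^{2}\right) \left(-1\right) 4 = \left(-2 + 7^{2}\right) \left(-1\right) 4 = \left(-2 + 49\right) \left(-1\right) 4 = 47 \left(-1\right) 4 = \left(-47\right) 4 = -188$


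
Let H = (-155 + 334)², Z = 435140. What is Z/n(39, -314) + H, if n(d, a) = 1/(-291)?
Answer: -126593699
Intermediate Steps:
n(d, a) = -1/291
H = 32041 (H = 179² = 32041)
Z/n(39, -314) + H = 435140/(-1/291) + 32041 = 435140*(-291) + 32041 = -126625740 + 32041 = -126593699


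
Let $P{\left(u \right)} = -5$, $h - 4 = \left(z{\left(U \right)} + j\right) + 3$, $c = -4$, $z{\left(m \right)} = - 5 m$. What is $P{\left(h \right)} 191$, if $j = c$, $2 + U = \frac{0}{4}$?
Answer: $-955$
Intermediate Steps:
$U = -2$ ($U = -2 + \frac{0}{4} = -2 + 0 \cdot \frac{1}{4} = -2 + 0 = -2$)
$j = -4$
$h = 13$ ($h = 4 + \left(\left(\left(-5\right) \left(-2\right) - 4\right) + 3\right) = 4 + \left(\left(10 - 4\right) + 3\right) = 4 + \left(6 + 3\right) = 4 + 9 = 13$)
$P{\left(h \right)} 191 = \left(-5\right) 191 = -955$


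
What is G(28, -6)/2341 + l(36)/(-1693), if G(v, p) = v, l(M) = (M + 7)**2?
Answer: -4281105/3963313 ≈ -1.0802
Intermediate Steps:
l(M) = (7 + M)**2
G(28, -6)/2341 + l(36)/(-1693) = 28/2341 + (7 + 36)**2/(-1693) = 28*(1/2341) + 43**2*(-1/1693) = 28/2341 + 1849*(-1/1693) = 28/2341 - 1849/1693 = -4281105/3963313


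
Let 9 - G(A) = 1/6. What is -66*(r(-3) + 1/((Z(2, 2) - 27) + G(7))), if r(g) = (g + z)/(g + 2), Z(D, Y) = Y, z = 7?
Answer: 26004/97 ≈ 268.08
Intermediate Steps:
G(A) = 53/6 (G(A) = 9 - 1/6 = 9 - 1*⅙ = 9 - ⅙ = 53/6)
r(g) = (7 + g)/(2 + g) (r(g) = (g + 7)/(g + 2) = (7 + g)/(2 + g))
-66*(r(-3) + 1/((Z(2, 2) - 27) + G(7))) = -66*((7 - 3)/(2 - 3) + 1/((2 - 27) + 53/6)) = -66*(4/(-1) + 1/(-25 + 53/6)) = -66*(-1*4 + 1/(-97/6)) = -66*(-4 - 6/97) = -66*(-394/97) = 26004/97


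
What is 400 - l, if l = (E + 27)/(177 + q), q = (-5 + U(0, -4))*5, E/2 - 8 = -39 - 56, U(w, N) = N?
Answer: 17649/44 ≈ 401.11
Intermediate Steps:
E = -174 (E = 16 + 2*(-39 - 56) = 16 + 2*(-95) = 16 - 190 = -174)
q = -45 (q = (-5 - 4)*5 = -9*5 = -45)
l = -49/44 (l = (-174 + 27)/(177 - 45) = -147/132 = -147*1/132 = -49/44 ≈ -1.1136)
400 - l = 400 - 1*(-49/44) = 400 + 49/44 = 17649/44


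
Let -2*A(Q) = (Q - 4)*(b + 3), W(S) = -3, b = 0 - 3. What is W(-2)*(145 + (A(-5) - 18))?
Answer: -381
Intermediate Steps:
b = -3
A(Q) = 0 (A(Q) = -(Q - 4)*(-3 + 3)/2 = -(-4 + Q)*0/2 = -½*0 = 0)
W(-2)*(145 + (A(-5) - 18)) = -3*(145 + (0 - 18)) = -3*(145 - 18) = -3*127 = -381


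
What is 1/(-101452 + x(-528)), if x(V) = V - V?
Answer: -1/101452 ≈ -9.8569e-6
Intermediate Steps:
x(V) = 0
1/(-101452 + x(-528)) = 1/(-101452 + 0) = 1/(-101452) = -1/101452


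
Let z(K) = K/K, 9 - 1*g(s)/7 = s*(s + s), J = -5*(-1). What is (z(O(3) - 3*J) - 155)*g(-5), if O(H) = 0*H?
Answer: 44198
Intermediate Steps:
J = 5
O(H) = 0
g(s) = 63 - 14*s² (g(s) = 63 - 7*s*(s + s) = 63 - 7*s*2*s = 63 - 14*s²)
z(K) = 1
(z(O(3) - 3*J) - 155)*g(-5) = (1 - 155)*(63 - 14*(-5)²) = -154*(63 - 14*25) = -154*(63 - 350) = -154*(-287) = 44198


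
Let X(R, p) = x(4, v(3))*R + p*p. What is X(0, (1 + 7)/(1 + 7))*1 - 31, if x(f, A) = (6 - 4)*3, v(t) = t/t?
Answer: -30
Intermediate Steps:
v(t) = 1
x(f, A) = 6 (x(f, A) = 2*3 = 6)
X(R, p) = p² + 6*R (X(R, p) = 6*R + p*p = 6*R + p² = p² + 6*R)
X(0, (1 + 7)/(1 + 7))*1 - 31 = (((1 + 7)/(1 + 7))² + 6*0)*1 - 31 = ((8/8)² + 0)*1 - 31 = ((8*(⅛))² + 0)*1 - 31 = (1² + 0)*1 - 31 = (1 + 0)*1 - 31 = 1*1 - 31 = 1 - 31 = -30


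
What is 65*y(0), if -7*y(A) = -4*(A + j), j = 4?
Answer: 1040/7 ≈ 148.57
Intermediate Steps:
y(A) = 16/7 + 4*A/7 (y(A) = -(-4)*(A + 4)/7 = -(-4)*(4 + A)/7 = -(-16 - 4*A)/7 = 16/7 + 4*A/7)
65*y(0) = 65*(16/7 + (4/7)*0) = 65*(16/7 + 0) = 65*(16/7) = 1040/7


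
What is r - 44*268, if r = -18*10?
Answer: -11972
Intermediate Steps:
r = -180
r - 44*268 = -180 - 44*268 = -180 - 11792 = -11972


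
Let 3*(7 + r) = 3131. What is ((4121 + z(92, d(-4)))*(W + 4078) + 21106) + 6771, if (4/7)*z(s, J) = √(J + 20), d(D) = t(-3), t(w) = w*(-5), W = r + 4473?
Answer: 118615954/3 + 201341*√35/12 ≈ 3.9638e+7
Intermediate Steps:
r = 3110/3 (r = -7 + (⅓)*3131 = -7 + 3131/3 = 3110/3 ≈ 1036.7)
W = 16529/3 (W = 3110/3 + 4473 = 16529/3 ≈ 5509.7)
t(w) = -5*w
d(D) = 15 (d(D) = -5*(-3) = 15)
z(s, J) = 7*√(20 + J)/4 (z(s, J) = 7*√(J + 20)/4 = 7*√(20 + J)/4)
((4121 + z(92, d(-4)))*(W + 4078) + 21106) + 6771 = ((4121 + 7*√(20 + 15)/4)*(16529/3 + 4078) + 21106) + 6771 = ((4121 + 7*√35/4)*(28763/3) + 21106) + 6771 = ((118532323/3 + 201341*√35/12) + 21106) + 6771 = (118595641/3 + 201341*√35/12) + 6771 = 118615954/3 + 201341*√35/12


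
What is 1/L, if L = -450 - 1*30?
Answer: -1/480 ≈ -0.0020833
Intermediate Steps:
L = -480 (L = -450 - 30 = -480)
1/L = 1/(-480) = -1/480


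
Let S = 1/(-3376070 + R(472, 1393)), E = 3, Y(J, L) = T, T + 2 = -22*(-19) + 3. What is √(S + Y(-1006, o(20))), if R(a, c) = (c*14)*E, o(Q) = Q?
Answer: 3*√128100298369685/1658782 ≈ 20.469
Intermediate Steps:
T = 419 (T = -2 + (-22*(-19) + 3) = -2 + (418 + 3) = -2 + 421 = 419)
Y(J, L) = 419
R(a, c) = 42*c (R(a, c) = (c*14)*3 = (14*c)*3 = 42*c)
S = -1/3317564 (S = 1/(-3376070 + 42*1393) = 1/(-3376070 + 58506) = 1/(-3317564) = -1/3317564 ≈ -3.0143e-7)
√(S + Y(-1006, o(20))) = √(-1/3317564 + 419) = √(1390059315/3317564) = 3*√128100298369685/1658782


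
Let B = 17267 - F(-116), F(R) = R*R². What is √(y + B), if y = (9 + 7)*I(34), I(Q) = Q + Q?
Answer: √1579251 ≈ 1256.7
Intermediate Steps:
I(Q) = 2*Q
F(R) = R³
B = 1578163 (B = 17267 - 1*(-116)³ = 17267 - 1*(-1560896) = 17267 + 1560896 = 1578163)
y = 1088 (y = (9 + 7)*(2*34) = 16*68 = 1088)
√(y + B) = √(1088 + 1578163) = √1579251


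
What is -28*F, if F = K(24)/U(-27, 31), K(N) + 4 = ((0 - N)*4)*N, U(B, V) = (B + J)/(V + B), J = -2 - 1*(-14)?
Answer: -258496/15 ≈ -17233.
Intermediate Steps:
J = 12 (J = -2 + 14 = 12)
U(B, V) = (12 + B)/(B + V) (U(B, V) = (B + 12)/(V + B) = (12 + B)/(B + V))
K(N) = -4 - 4*N**2 (K(N) = -4 + ((0 - N)*4)*N = -4 + (-N*4)*N = -4 + (-4*N)*N = -4 - 4*N**2)
F = 9232/15 (F = (-4 - 4*24**2)/(((12 - 27)/(-27 + 31))) = (-4 - 4*576)/((-15/4)) = (-4 - 2304)/(((1/4)*(-15))) = -2308/(-15/4) = -2308*(-4/15) = 9232/15 ≈ 615.47)
-28*F = -28*9232/15 = -258496/15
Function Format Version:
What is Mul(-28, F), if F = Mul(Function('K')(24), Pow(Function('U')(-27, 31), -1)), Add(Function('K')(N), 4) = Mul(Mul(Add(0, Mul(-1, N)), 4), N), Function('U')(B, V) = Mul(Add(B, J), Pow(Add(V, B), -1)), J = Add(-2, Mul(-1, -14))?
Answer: Rational(-258496, 15) ≈ -17233.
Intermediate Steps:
J = 12 (J = Add(-2, 14) = 12)
Function('U')(B, V) = Mul(Pow(Add(B, V), -1), Add(12, B)) (Function('U')(B, V) = Mul(Add(B, 12), Pow(Add(V, B), -1)) = Mul(Add(12, B), Pow(Add(B, V), -1)) = Mul(Pow(Add(B, V), -1), Add(12, B)))
Function('K')(N) = Add(-4, Mul(-4, Pow(N, 2))) (Function('K')(N) = Add(-4, Mul(Mul(Add(0, Mul(-1, N)), 4), N)) = Add(-4, Mul(Mul(Mul(-1, N), 4), N)) = Add(-4, Mul(Mul(-4, N), N)) = Add(-4, Mul(-4, Pow(N, 2))))
F = Rational(9232, 15) (F = Mul(Add(-4, Mul(-4, Pow(24, 2))), Pow(Mul(Pow(Add(-27, 31), -1), Add(12, -27)), -1)) = Mul(Add(-4, Mul(-4, 576)), Pow(Mul(Pow(4, -1), -15), -1)) = Mul(Add(-4, -2304), Pow(Mul(Rational(1, 4), -15), -1)) = Mul(-2308, Pow(Rational(-15, 4), -1)) = Mul(-2308, Rational(-4, 15)) = Rational(9232, 15) ≈ 615.47)
Mul(-28, F) = Mul(-28, Rational(9232, 15)) = Rational(-258496, 15)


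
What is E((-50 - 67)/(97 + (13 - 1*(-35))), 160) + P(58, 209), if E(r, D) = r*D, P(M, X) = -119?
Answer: -7195/29 ≈ -248.10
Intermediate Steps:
E(r, D) = D*r
E((-50 - 67)/(97 + (13 - 1*(-35))), 160) + P(58, 209) = 160*((-50 - 67)/(97 + (13 - 1*(-35)))) - 119 = 160*(-117/(97 + (13 + 35))) - 119 = 160*(-117/(97 + 48)) - 119 = 160*(-117/145) - 119 = -3744/29 - 119 = -7195/29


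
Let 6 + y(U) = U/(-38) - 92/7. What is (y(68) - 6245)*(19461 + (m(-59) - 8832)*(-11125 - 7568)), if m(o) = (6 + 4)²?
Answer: -136044769966953/133 ≈ -1.0229e+12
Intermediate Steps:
m(o) = 100 (m(o) = 10² = 100)
y(U) = -134/7 - U/38 (y(U) = -6 + (U/(-38) - 92/7) = -6 + (U*(-1/38) - 92*⅐) = -6 + (-U/38 - 92/7) = -6 + (-92/7 - U/38) = -134/7 - U/38)
(y(68) - 6245)*(19461 + (m(-59) - 8832)*(-11125 - 7568)) = ((-134/7 - 1/38*68) - 6245)*(19461 + (100 - 8832)*(-11125 - 7568)) = ((-134/7 - 34/19) - 6245)*(19461 - 8732*(-18693)) = (-2784/133 - 6245)*(19461 + 163227276) = -833369/133*163246737 = -136044769966953/133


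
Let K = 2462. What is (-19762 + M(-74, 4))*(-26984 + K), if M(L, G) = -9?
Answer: 484824462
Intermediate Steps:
(-19762 + M(-74, 4))*(-26984 + K) = (-19762 - 9)*(-26984 + 2462) = -19771*(-24522) = 484824462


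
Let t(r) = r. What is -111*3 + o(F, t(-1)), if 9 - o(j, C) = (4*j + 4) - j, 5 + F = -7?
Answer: -292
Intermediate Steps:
F = -12 (F = -5 - 7 = -12)
o(j, C) = 5 - 3*j (o(j, C) = 9 - ((4*j + 4) - j) = 9 - ((4 + 4*j) - j) = 9 - (4 + 3*j) = 9 + (-4 - 3*j) = 5 - 3*j)
-111*3 + o(F, t(-1)) = -111*3 + (5 - 3*(-12)) = -333 + (5 + 36) = -333 + 41 = -292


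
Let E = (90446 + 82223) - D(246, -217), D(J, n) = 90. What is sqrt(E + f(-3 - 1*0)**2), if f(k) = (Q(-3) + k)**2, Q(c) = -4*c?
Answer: 26*sqrt(265) ≈ 423.25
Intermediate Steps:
f(k) = (12 + k)**2 (f(k) = (-4*(-3) + k)**2 = (12 + k)**2)
E = 172579 (E = (90446 + 82223) - 1*90 = 172669 - 90 = 172579)
sqrt(E + f(-3 - 1*0)**2) = sqrt(172579 + ((12 + (-3 - 1*0))**2)**2) = sqrt(172579 + ((12 + (-3 + 0))**2)**2) = sqrt(172579 + ((12 - 3)**2)**2) = sqrt(172579 + (9**2)**2) = sqrt(172579 + 81**2) = sqrt(172579 + 6561) = sqrt(179140) = 26*sqrt(265)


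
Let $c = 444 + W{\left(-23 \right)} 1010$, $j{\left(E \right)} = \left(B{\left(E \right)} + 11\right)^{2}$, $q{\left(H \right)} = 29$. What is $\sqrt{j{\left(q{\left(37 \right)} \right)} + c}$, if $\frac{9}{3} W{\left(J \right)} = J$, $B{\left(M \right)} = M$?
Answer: $\frac{i \sqrt{51294}}{3} \approx 75.494 i$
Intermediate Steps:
$W{\left(J \right)} = \frac{J}{3}$
$j{\left(E \right)} = \left(11 + E\right)^{2}$ ($j{\left(E \right)} = \left(E + 11\right)^{2} = \left(11 + E\right)^{2}$)
$c = - \frac{21898}{3}$ ($c = 444 + \frac{1}{3} \left(-23\right) 1010 = 444 - \frac{23230}{3} = - \frac{21898}{3} \approx -7299.3$)
$\sqrt{j{\left(q{\left(37 \right)} \right)} + c} = \sqrt{\left(11 + 29\right)^{2} - \frac{21898}{3}} = \sqrt{40^{2} - \frac{21898}{3}} = \sqrt{1600 - \frac{21898}{3}} = \sqrt{- \frac{17098}{3}} = \frac{i \sqrt{51294}}{3}$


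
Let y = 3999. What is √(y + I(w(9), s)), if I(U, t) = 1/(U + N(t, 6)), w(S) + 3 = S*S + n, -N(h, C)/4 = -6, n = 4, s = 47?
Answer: √44932870/106 ≈ 63.238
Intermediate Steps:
N(h, C) = 24 (N(h, C) = -4*(-6) = 24)
w(S) = 1 + S² (w(S) = -3 + (S*S + 4) = -3 + (S² + 4) = -3 + (4 + S²) = 1 + S²)
I(U, t) = 1/(24 + U) (I(U, t) = 1/(U + 24) = 1/(24 + U))
√(y + I(w(9), s)) = √(3999 + 1/(24 + (1 + 9²))) = √(3999 + 1/(24 + (1 + 81))) = √(3999 + 1/(24 + 82)) = √(3999 + 1/106) = √(423895/106) = √44932870/106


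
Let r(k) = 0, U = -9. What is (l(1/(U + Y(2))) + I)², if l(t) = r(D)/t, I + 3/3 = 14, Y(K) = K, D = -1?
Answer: 169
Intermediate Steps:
I = 13 (I = -1 + 14 = 13)
l(t) = 0 (l(t) = 0/t = 0)
(l(1/(U + Y(2))) + I)² = (0 + 13)² = 13² = 169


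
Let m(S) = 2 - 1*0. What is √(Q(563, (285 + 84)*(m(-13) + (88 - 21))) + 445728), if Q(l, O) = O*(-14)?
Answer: √89274 ≈ 298.79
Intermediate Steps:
m(S) = 2 (m(S) = 2 + 0 = 2)
Q(l, O) = -14*O
√(Q(563, (285 + 84)*(m(-13) + (88 - 21))) + 445728) = √(-14*(285 + 84)*(2 + (88 - 21)) + 445728) = √(-5166*(2 + 67) + 445728) = √(-5166*69 + 445728) = √(-14*25461 + 445728) = √(-356454 + 445728) = √89274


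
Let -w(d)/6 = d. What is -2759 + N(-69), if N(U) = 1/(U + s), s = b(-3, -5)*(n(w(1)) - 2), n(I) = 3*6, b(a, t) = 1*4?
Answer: -13796/5 ≈ -2759.2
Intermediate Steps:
w(d) = -6*d
b(a, t) = 4
n(I) = 18
s = 64 (s = 4*(18 - 2) = 4*16 = 64)
N(U) = 1/(64 + U) (N(U) = 1/(U + 64) = 1/(64 + U))
-2759 + N(-69) = -2759 + 1/(64 - 69) = -2759 + 1/(-5) = -2759 - ⅕ = -13796/5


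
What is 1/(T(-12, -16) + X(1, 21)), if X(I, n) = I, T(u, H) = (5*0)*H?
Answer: 1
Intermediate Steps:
T(u, H) = 0 (T(u, H) = 0*H = 0)
1/(T(-12, -16) + X(1, 21)) = 1/(0 + 1) = 1/1 = 1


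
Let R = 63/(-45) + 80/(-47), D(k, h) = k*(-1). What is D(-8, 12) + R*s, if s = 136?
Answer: -97264/235 ≈ -413.89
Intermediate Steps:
D(k, h) = -k
R = -729/235 (R = 63*(-1/45) + 80*(-1/47) = -7/5 - 80/47 = -729/235 ≈ -3.1021)
D(-8, 12) + R*s = -1*(-8) - 729/235*136 = 8 - 99144/235 = -97264/235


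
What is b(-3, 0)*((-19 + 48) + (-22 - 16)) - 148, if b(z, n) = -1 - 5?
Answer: -94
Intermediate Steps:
b(z, n) = -6
b(-3, 0)*((-19 + 48) + (-22 - 16)) - 148 = -6*((-19 + 48) + (-22 - 16)) - 148 = -6*(29 - 38) - 148 = -6*(-9) - 148 = 54 - 148 = -94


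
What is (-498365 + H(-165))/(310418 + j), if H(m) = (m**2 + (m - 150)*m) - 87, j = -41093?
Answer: -419252/269325 ≈ -1.5567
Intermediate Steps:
H(m) = -87 + m**2 + m*(-150 + m) (H(m) = (m**2 + (-150 + m)*m) - 87 = (m**2 + m*(-150 + m)) - 87 = -87 + m**2 + m*(-150 + m))
(-498365 + H(-165))/(310418 + j) = (-498365 + (-87 - 150*(-165) + 2*(-165)**2))/(310418 - 41093) = (-498365 + (-87 + 24750 + 2*27225))/269325 = (-498365 + (-87 + 24750 + 54450))*(1/269325) = (-498365 + 79113)*(1/269325) = -419252*1/269325 = -419252/269325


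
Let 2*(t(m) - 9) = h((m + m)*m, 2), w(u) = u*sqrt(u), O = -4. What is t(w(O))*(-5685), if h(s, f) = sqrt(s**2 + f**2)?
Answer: -51165 - 5685*sqrt(4097) ≈ -4.1505e+5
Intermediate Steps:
w(u) = u**(3/2)
h(s, f) = sqrt(f**2 + s**2)
t(m) = 9 + sqrt(4 + 4*m**4)/2 (t(m) = 9 + sqrt(2**2 + ((m + m)*m)**2)/2 = 9 + sqrt(4 + ((2*m)*m)**2)/2 = 9 + sqrt(4 + (2*m**2)**2)/2 = 9 + sqrt(4 + 4*m**4)/2)
t(w(O))*(-5685) = (9 + sqrt(1 + ((-4)**(3/2))**4))*(-5685) = (9 + sqrt(1 + (-8*I)**4))*(-5685) = (9 + sqrt(1 + 4096))*(-5685) = (9 + sqrt(4097))*(-5685) = -51165 - 5685*sqrt(4097)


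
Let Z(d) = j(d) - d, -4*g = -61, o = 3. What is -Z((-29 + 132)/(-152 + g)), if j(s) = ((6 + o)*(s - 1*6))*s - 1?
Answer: -13623507/299209 ≈ -45.532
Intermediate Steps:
g = 61/4 (g = -¼*(-61) = 61/4 ≈ 15.250)
j(s) = -1 + s*(-54 + 9*s) (j(s) = ((6 + 3)*(s - 1*6))*s - 1 = (9*(s - 6))*s - 1 = (9*(-6 + s))*s - 1 = (-54 + 9*s)*s - 1 = s*(-54 + 9*s) - 1 = -1 + s*(-54 + 9*s))
Z(d) = -1 - 55*d + 9*d² (Z(d) = (-1 - 54*d + 9*d²) - d = -1 - 55*d + 9*d²)
-Z((-29 + 132)/(-152 + g)) = -(-1 - 55*(-29 + 132)/(-152 + 61/4) + 9*((-29 + 132)/(-152 + 61/4))²) = -(-1 - 5665/(-547/4) + 9*(103/(-547/4))²) = -(-1 - 5665*(-4)/547 + 9*(103*(-4/547))²) = -(-1 - 55*(-412/547) + 9*(-412/547)²) = -(-1 + 22660/547 + 9*(169744/299209)) = -(-1 + 22660/547 + 1527696/299209) = -1*13623507/299209 = -13623507/299209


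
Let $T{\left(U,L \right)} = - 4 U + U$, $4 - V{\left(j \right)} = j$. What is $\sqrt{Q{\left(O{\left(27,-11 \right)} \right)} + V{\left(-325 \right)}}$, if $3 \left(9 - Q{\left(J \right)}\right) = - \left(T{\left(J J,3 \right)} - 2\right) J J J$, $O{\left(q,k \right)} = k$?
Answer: $\frac{\sqrt{1460487}}{3} \approx 402.84$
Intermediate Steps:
$V{\left(j \right)} = 4 - j$
$T{\left(U,L \right)} = - 3 U$
$Q{\left(J \right)} = 9 + \frac{J^{3} \left(-2 - 3 J^{2}\right)}{3}$ ($Q{\left(J \right)} = 9 - \frac{\left(-1\right) \left(- 3 J J - 2\right) J J J}{3} = 9 - \frac{\left(-1\right) \left(- 3 J^{2} - 2\right) J^{2} J}{3} = 9 - \frac{\left(-1\right) \left(-2 - 3 J^{2}\right) J^{3}}{3} = 9 - \frac{\left(-1\right) J^{3} \left(-2 - 3 J^{2}\right)}{3} = 9 + \frac{J^{3} \left(-2 - 3 J^{2}\right)}{3}$)
$\sqrt{Q{\left(O{\left(27,-11 \right)} \right)} + V{\left(-325 \right)}} = \sqrt{\left(9 - \left(-11\right)^{5} - \frac{2 \left(-11\right)^{3}}{3}\right) + \left(4 - -325\right)} = \sqrt{\left(9 - -161051 - - \frac{2662}{3}\right) + \left(4 + 325\right)} = \sqrt{\left(9 + 161051 + \frac{2662}{3}\right) + 329} = \sqrt{\frac{485842}{3} + 329} = \sqrt{\frac{486829}{3}} = \frac{\sqrt{1460487}}{3}$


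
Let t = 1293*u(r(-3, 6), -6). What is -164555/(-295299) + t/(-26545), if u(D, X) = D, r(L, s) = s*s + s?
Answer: -11668395019/7838711955 ≈ -1.4886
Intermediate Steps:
r(L, s) = s + s² (r(L, s) = s² + s = s + s²)
t = 54306 (t = 1293*(6*(1 + 6)) = 1293*(6*7) = 1293*42 = 54306)
-164555/(-295299) + t/(-26545) = -164555/(-295299) + 54306/(-26545) = -164555*(-1/295299) + 54306*(-1/26545) = 164555/295299 - 54306/26545 = -11668395019/7838711955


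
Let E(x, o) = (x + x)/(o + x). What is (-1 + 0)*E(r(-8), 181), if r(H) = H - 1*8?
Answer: 32/165 ≈ 0.19394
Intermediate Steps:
r(H) = -8 + H (r(H) = H - 8 = -8 + H)
E(x, o) = 2*x/(o + x) (E(x, o) = (2*x)/(o + x) = 2*x/(o + x))
(-1 + 0)*E(r(-8), 181) = (-1 + 0)*(2*(-8 - 8)/(181 + (-8 - 8))) = -2*(-16)/(181 - 16) = -2*(-16)/165 = -1*(-32/165) = 32/165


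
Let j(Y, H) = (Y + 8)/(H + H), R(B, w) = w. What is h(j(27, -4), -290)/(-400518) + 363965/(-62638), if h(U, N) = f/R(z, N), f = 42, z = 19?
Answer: -1761442174646/303142395015 ≈ -5.8106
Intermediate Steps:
j(Y, H) = (8 + Y)/(2*H) (j(Y, H) = (8 + Y)/((2*H)) = (8 + Y)*(1/(2*H)) = (8 + Y)/(2*H))
h(U, N) = 42/N
h(j(27, -4), -290)/(-400518) + 363965/(-62638) = (42/(-290))/(-400518) + 363965/(-62638) = (42*(-1/290))*(-1/400518) + 363965*(-1/62638) = -21/145*(-1/400518) - 363965/62638 = 7/19358370 - 363965/62638 = -1761442174646/303142395015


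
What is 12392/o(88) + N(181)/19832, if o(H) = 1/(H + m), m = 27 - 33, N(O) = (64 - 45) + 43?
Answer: 10076083935/9916 ≈ 1.0161e+6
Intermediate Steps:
N(O) = 62 (N(O) = 19 + 43 = 62)
m = -6
o(H) = 1/(-6 + H) (o(H) = 1/(H - 6) = 1/(-6 + H))
12392/o(88) + N(181)/19832 = 12392/(1/(-6 + 88)) + 62/19832 = 12392/(1/82) + 62*(1/19832) = 12392/(1/82) + 31/9916 = 12392*82 + 31/9916 = 1016144 + 31/9916 = 10076083935/9916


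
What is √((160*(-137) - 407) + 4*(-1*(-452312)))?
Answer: √1786921 ≈ 1336.8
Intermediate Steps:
√((160*(-137) - 407) + 4*(-1*(-452312))) = √((-21920 - 407) + 4*452312) = √(-22327 + 1809248) = √1786921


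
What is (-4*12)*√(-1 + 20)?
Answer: -48*√19 ≈ -209.23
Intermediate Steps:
(-4*12)*√(-1 + 20) = -48*√19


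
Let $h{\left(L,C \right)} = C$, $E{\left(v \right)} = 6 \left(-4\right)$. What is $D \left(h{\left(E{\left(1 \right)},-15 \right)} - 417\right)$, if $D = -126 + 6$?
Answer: $51840$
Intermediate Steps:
$E{\left(v \right)} = -24$
$D = -120$
$D \left(h{\left(E{\left(1 \right)},-15 \right)} - 417\right) = - 120 \left(-15 - 417\right) = \left(-120\right) \left(-432\right) = 51840$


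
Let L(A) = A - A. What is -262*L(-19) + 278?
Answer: 278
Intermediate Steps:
L(A) = 0
-262*L(-19) + 278 = -262*0 + 278 = 0 + 278 = 278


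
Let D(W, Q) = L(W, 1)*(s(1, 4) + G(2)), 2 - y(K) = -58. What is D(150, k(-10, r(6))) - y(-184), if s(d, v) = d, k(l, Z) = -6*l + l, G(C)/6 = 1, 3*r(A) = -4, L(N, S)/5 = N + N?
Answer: 10440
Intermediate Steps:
L(N, S) = 10*N (L(N, S) = 5*(N + N) = 5*(2*N) = 10*N)
r(A) = -4/3 (r(A) = (1/3)*(-4) = -4/3)
G(C) = 6 (G(C) = 6*1 = 6)
y(K) = 60 (y(K) = 2 - 1*(-58) = 2 + 58 = 60)
k(l, Z) = -5*l
D(W, Q) = 70*W (D(W, Q) = (10*W)*(1 + 6) = (10*W)*7 = 70*W)
D(150, k(-10, r(6))) - y(-184) = 70*150 - 1*60 = 10500 - 60 = 10440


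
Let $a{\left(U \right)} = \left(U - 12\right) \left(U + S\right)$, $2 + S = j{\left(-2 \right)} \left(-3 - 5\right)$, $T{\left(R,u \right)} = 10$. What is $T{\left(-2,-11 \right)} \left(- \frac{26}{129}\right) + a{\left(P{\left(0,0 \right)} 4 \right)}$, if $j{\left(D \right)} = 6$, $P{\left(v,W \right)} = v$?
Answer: $\frac{77140}{129} \approx 597.98$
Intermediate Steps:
$S = -50$ ($S = -2 + 6 \left(-3 - 5\right) = -2 + 6 \left(-8\right) = -2 - 48 = -50$)
$a{\left(U \right)} = \left(-50 + U\right) \left(-12 + U\right)$ ($a{\left(U \right)} = \left(U - 12\right) \left(U - 50\right) = \left(-12 + U\right) \left(-50 + U\right) = \left(-50 + U\right) \left(-12 + U\right)$)
$T{\left(-2,-11 \right)} \left(- \frac{26}{129}\right) + a{\left(P{\left(0,0 \right)} 4 \right)} = 10 \left(- \frac{26}{129}\right) + \left(600 + \left(0 \cdot 4\right)^{2} - 62 \cdot 0 \cdot 4\right) = 10 \left(\left(-26\right) \frac{1}{129}\right) + \left(600 + 0^{2} - 0\right) = 10 \left(- \frac{26}{129}\right) + \left(600 + 0 + 0\right) = - \frac{260}{129} + 600 = \frac{77140}{129}$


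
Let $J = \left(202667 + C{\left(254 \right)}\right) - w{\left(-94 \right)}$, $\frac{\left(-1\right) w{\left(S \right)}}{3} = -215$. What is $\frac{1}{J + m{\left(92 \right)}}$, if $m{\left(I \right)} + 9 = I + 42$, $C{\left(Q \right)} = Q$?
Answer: $\frac{1}{202401} \approx 4.9407 \cdot 10^{-6}$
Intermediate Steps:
$w{\left(S \right)} = 645$ ($w{\left(S \right)} = \left(-3\right) \left(-215\right) = 645$)
$m{\left(I \right)} = 33 + I$ ($m{\left(I \right)} = -9 + \left(I + 42\right) = -9 + \left(42 + I\right) = 33 + I$)
$J = 202276$ ($J = \left(202667 + 254\right) - 645 = 202921 - 645 = 202276$)
$\frac{1}{J + m{\left(92 \right)}} = \frac{1}{202276 + \left(33 + 92\right)} = \frac{1}{202276 + 125} = \frac{1}{202401}$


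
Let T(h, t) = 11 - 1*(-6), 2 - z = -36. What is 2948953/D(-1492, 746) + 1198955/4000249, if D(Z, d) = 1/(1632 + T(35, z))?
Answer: 19452504832249708/4000249 ≈ 4.8628e+9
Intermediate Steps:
z = 38 (z = 2 - 1*(-36) = 2 + 36 = 38)
T(h, t) = 17 (T(h, t) = 11 + 6 = 17)
D(Z, d) = 1/1649 (D(Z, d) = 1/(1632 + 17) = 1/1649)
2948953/D(-1492, 746) + 1198955/4000249 = 2948953/(1/1649) + 1198955/4000249 = 2948953*1649 + 1198955*(1/4000249) = 4862823497 + 1198955/4000249 = 19452504832249708/4000249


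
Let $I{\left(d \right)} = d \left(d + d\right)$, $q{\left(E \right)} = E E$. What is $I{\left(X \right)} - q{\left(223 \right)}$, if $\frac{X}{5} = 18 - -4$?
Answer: $-25529$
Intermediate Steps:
$X = 110$ ($X = 5 \left(18 - -4\right) = 5 \left(18 + 4\right) = 5 \cdot 22 = 110$)
$q{\left(E \right)} = E^{2}$
$I{\left(d \right)} = 2 d^{2}$ ($I{\left(d \right)} = d 2 d = 2 d^{2}$)
$I{\left(X \right)} - q{\left(223 \right)} = 2 \cdot 110^{2} - 223^{2} = 2 \cdot 12100 - 49729 = 24200 - 49729 = -25529$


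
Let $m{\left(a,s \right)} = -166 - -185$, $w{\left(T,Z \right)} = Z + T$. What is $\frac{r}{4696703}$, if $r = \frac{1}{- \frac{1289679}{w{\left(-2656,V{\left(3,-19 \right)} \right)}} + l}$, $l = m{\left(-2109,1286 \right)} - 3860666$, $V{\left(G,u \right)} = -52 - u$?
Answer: $- \frac{2689}{48751730661427112} \approx -5.5157 \cdot 10^{-14}$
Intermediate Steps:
$w{\left(T,Z \right)} = T + Z$
$m{\left(a,s \right)} = 19$ ($m{\left(a,s \right)} = -166 + 185 = 19$)
$l = -3860647$ ($l = 19 - 3860666 = -3860647$)
$r = - \frac{2689}{10379990104}$ ($r = \frac{1}{- \frac{1289679}{-2656 - 33} - 3860647} = \frac{1}{- \frac{1289679}{-2689} - 3860647} = \frac{1}{\left(-1289679\right) \left(- \frac{1}{2689}\right) - 3860647} = \frac{1}{\frac{1289679}{2689} - 3860647} = \frac{1}{- \frac{10379990104}{2689}} = - \frac{2689}{10379990104} \approx -2.5906 \cdot 10^{-7}$)
$\frac{r}{4696703} = - \frac{2689}{10379990104 \cdot 4696703} = \left(- \frac{2689}{10379990104}\right) \frac{1}{4696703} = - \frac{2689}{48751730661427112}$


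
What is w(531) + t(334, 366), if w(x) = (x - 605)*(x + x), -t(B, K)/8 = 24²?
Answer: -83196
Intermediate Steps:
t(B, K) = -4608 (t(B, K) = -8*24² = -8*576 = -4608)
w(x) = 2*x*(-605 + x) (w(x) = (-605 + x)*(2*x) = 2*x*(-605 + x))
w(531) + t(334, 366) = 2*531*(-605 + 531) - 4608 = 2*531*(-74) - 4608 = -78588 - 4608 = -83196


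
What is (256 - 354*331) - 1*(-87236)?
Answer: -29682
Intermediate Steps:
(256 - 354*331) - 1*(-87236) = (256 - 117174) + 87236 = -116918 + 87236 = -29682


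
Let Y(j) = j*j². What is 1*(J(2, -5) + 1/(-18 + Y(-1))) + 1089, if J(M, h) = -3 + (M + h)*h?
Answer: 20918/19 ≈ 1100.9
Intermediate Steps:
Y(j) = j³
J(M, h) = -3 + h*(M + h)
1*(J(2, -5) + 1/(-18 + Y(-1))) + 1089 = 1*((-3 + (-5)² + 2*(-5)) + 1/(-18 + (-1)³)) + 1089 = 1*((-3 + 25 - 10) + 1/(-18 - 1)) + 1089 = 1*(12 + 1/(-19)) + 1089 = 1*(12 - 1/19) + 1089 = 1*(227/19) + 1089 = 227/19 + 1089 = 20918/19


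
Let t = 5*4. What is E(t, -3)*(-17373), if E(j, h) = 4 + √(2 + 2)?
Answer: -104238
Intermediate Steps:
t = 20
E(j, h) = 6 (E(j, h) = 4 + √4 = 4 + 2 = 6)
E(t, -3)*(-17373) = 6*(-17373) = -104238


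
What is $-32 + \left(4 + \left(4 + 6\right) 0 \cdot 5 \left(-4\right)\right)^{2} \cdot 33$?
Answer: $496$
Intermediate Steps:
$-32 + \left(4 + \left(4 + 6\right) 0 \cdot 5 \left(-4\right)\right)^{2} \cdot 33 = -32 + \left(4 + 10 \cdot 0 \cdot 5 \left(-4\right)\right)^{2} \cdot 33 = -32 + \left(4 + 0 \cdot 5 \left(-4\right)\right)^{2} \cdot 33 = -32 + \left(4 + 0 \left(-4\right)\right)^{2} \cdot 33 = -32 + \left(4 + 0\right)^{2} \cdot 33 = -32 + 4^{2} \cdot 33 = -32 + 16 \cdot 33 = -32 + 528 = 496$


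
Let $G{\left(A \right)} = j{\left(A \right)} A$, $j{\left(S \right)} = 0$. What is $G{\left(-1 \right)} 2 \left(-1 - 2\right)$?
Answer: $0$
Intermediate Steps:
$G{\left(A \right)} = 0$ ($G{\left(A \right)} = 0 A = 0$)
$G{\left(-1 \right)} 2 \left(-1 - 2\right) = 0 \cdot 2 \left(-1 - 2\right) = 0 \cdot 2 \left(-3\right) = 0 \left(-6\right) = 0$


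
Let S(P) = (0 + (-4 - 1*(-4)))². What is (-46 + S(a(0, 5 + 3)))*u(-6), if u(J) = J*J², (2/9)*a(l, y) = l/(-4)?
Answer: 9936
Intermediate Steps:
a(l, y) = -9*l/8 (a(l, y) = 9*(l/(-4))/2 = 9*(l*(-¼))/2 = 9*(-l/4)/2 = -9*l/8)
u(J) = J³
S(P) = 0 (S(P) = (0 + (-4 + 4))² = (0 + 0)² = 0² = 0)
(-46 + S(a(0, 5 + 3)))*u(-6) = (-46 + 0)*(-6)³ = -46*(-216) = 9936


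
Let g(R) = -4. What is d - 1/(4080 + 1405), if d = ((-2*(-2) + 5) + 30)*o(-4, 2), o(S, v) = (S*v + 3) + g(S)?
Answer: -1925236/5485 ≈ -351.00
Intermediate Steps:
o(S, v) = -1 + S*v (o(S, v) = (S*v + 3) - 4 = (3 + S*v) - 4 = -1 + S*v)
d = -351 (d = ((-2*(-2) + 5) + 30)*(-1 - 4*2) = ((4 + 5) + 30)*(-1 - 8) = (9 + 30)*(-9) = 39*(-9) = -351)
d - 1/(4080 + 1405) = -351 - 1/(4080 + 1405) = -351 - 1/5485 = -1925236/5485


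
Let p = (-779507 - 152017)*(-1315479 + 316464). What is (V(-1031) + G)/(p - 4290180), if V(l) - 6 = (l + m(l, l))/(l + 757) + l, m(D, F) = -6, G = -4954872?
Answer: -452638247/84994997159440 ≈ -5.3255e-6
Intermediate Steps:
p = 930606448860 (p = -931524*(-999015) = 930606448860)
V(l) = 6 + l + (-6 + l)/(757 + l) (V(l) = 6 + ((l - 6)/(l + 757) + l) = 6 + ((-6 + l)/(757 + l) + l) = 6 + (l + (-6 + l)/(757 + l)) = 6 + l + (-6 + l)/(757 + l))
(V(-1031) + G)/(p - 4290180) = ((4536 + (-1031)² + 764*(-1031))/(757 - 1031) - 4954872)/(930606448860 - 4290180) = ((4536 + 1062961 - 787684)/(-274) - 4954872)/930602158680 = (-1/274*279813 - 4954872)*(1/930602158680) = (-279813/274 - 4954872)*(1/930602158680) = -1357914741/274*1/930602158680 = -452638247/84994997159440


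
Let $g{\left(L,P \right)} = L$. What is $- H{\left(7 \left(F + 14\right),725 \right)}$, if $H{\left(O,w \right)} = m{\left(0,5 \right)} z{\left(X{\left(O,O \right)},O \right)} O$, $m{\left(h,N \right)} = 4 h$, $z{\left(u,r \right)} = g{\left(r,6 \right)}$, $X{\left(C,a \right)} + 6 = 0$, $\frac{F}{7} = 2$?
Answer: $0$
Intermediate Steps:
$F = 14$ ($F = 7 \cdot 2 = 14$)
$X{\left(C,a \right)} = -6$ ($X{\left(C,a \right)} = -6 + 0 = -6$)
$z{\left(u,r \right)} = r$
$H{\left(O,w \right)} = 0$ ($H{\left(O,w \right)} = 4 \cdot 0 O O = 0 O O = 0 O = 0$)
$- H{\left(7 \left(F + 14\right),725 \right)} = \left(-1\right) 0 = 0$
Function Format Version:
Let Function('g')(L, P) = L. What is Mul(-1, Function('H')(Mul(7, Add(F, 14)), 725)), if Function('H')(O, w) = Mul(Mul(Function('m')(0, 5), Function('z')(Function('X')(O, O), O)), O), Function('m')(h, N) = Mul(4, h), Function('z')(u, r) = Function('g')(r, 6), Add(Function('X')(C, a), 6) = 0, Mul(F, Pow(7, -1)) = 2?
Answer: 0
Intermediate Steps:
F = 14 (F = Mul(7, 2) = 14)
Function('X')(C, a) = -6 (Function('X')(C, a) = Add(-6, 0) = -6)
Function('z')(u, r) = r
Function('H')(O, w) = 0 (Function('H')(O, w) = Mul(Mul(Mul(4, 0), O), O) = Mul(Mul(0, O), O) = Mul(0, O) = 0)
Mul(-1, Function('H')(Mul(7, Add(F, 14)), 725)) = Mul(-1, 0) = 0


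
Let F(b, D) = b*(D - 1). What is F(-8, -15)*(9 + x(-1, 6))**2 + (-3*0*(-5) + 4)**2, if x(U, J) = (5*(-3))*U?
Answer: 73744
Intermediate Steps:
x(U, J) = -15*U
F(b, D) = b*(-1 + D)
F(-8, -15)*(9 + x(-1, 6))**2 + (-3*0*(-5) + 4)**2 = (-8*(-1 - 15))*(9 - 15*(-1))**2 + (-3*0*(-5) + 4)**2 = (-8*(-16))*(9 + 15)**2 + (0*(-5) + 4)**2 = 128*24**2 + (0 + 4)**2 = 128*576 + 4**2 = 73728 + 16 = 73744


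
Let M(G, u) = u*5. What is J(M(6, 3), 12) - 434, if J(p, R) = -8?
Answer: -442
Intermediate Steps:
M(G, u) = 5*u
J(M(6, 3), 12) - 434 = -8 - 434 = -442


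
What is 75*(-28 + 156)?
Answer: 9600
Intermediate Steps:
75*(-28 + 156) = 75*128 = 9600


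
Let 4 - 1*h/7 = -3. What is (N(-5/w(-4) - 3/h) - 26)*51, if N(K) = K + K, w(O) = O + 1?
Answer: -56950/49 ≈ -1162.2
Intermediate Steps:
h = 49 (h = 28 - 7*(-3) = 28 + 21 = 49)
w(O) = 1 + O
N(K) = 2*K
(N(-5/w(-4) - 3/h) - 26)*51 = (2*(-5/(1 - 4) - 3/49) - 26)*51 = (2*(-5/(-3) - 3*1/49) - 26)*51 = (2*(-5*(-1/3) - 3/49) - 26)*51 = (2*(5/3 - 3/49) - 26)*51 = (2*(236/147) - 26)*51 = (472/147 - 26)*51 = -3350/147*51 = -56950/49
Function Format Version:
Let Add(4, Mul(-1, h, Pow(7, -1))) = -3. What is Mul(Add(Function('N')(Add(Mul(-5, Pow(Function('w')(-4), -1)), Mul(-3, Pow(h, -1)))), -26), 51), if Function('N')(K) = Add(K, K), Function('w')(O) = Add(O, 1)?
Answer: Rational(-56950, 49) ≈ -1162.2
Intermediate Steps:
h = 49 (h = Add(28, Mul(-7, -3)) = Add(28, 21) = 49)
Function('w')(O) = Add(1, O)
Function('N')(K) = Mul(2, K)
Mul(Add(Function('N')(Add(Mul(-5, Pow(Function('w')(-4), -1)), Mul(-3, Pow(h, -1)))), -26), 51) = Mul(Add(Mul(2, Add(Mul(-5, Pow(Add(1, -4), -1)), Mul(-3, Pow(49, -1)))), -26), 51) = Mul(Add(Mul(2, Add(Mul(-5, Pow(-3, -1)), Mul(-3, Rational(1, 49)))), -26), 51) = Mul(Add(Mul(2, Add(Mul(-5, Rational(-1, 3)), Rational(-3, 49))), -26), 51) = Mul(Add(Mul(2, Add(Rational(5, 3), Rational(-3, 49))), -26), 51) = Mul(Add(Mul(2, Rational(236, 147)), -26), 51) = Mul(Add(Rational(472, 147), -26), 51) = Mul(Rational(-3350, 147), 51) = Rational(-56950, 49)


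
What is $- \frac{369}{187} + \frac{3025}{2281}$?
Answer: $- \frac{276014}{426547} \approx -0.64709$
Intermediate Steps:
$- \frac{369}{187} + \frac{3025}{2281} = - \frac{276014}{426547}$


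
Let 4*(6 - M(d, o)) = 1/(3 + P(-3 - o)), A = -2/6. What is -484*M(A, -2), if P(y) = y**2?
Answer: -11495/4 ≈ -2873.8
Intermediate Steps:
A = -1/3 (A = -2*1/6 = -1/3 ≈ -0.33333)
M(d, o) = 6 - 1/(4*(3 + (-3 - o)**2))
-484*M(A, -2) = -121*(71 + 24*(3 - 2)**2)/(3 + (3 - 2)**2) = -121*(71 + 24*1**2)/(3 + 1**2) = -121*(71 + 24*1)/(3 + 1) = -121*(71 + 24)/4 = -121*95/4 = -484*95/16 = -11495/4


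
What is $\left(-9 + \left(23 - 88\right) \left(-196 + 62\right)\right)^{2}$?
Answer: $75707401$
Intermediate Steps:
$\left(-9 + \left(23 - 88\right) \left(-196 + 62\right)\right)^{2} = \left(-9 - -8710\right)^{2} = \left(-9 + 8710\right)^{2} = 8701^{2} = 75707401$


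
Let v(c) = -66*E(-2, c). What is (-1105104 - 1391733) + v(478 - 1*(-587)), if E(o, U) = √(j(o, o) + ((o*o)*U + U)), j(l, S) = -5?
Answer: -2496837 - 132*√1330 ≈ -2.5017e+6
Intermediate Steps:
E(o, U) = √(-5 + U + U*o²) (E(o, U) = √(-5 + ((o*o)*U + U)) = √(-5 + (o²*U + U)) = √(-5 + (U*o² + U)) = √(-5 + (U + U*o²)) = √(-5 + U + U*o²))
v(c) = -66*√(-5 + 5*c) (v(c) = -66*√(-5 + c + c*(-2)²) = -66*√(-5 + c + c*4) = -66*√(-5 + c + 4*c) = -66*√(-5 + 5*c))
(-1105104 - 1391733) + v(478 - 1*(-587)) = (-1105104 - 1391733) - 66*√(-5 + 5*(478 - 1*(-587))) = -2496837 - 66*√(-5 + 5*(478 + 587)) = -2496837 - 66*√(-5 + 5*1065) = -2496837 - 66*√(-5 + 5325) = -2496837 - 132*√1330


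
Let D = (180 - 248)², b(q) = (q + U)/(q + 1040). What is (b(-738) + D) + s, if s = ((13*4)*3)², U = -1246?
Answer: 4371968/151 ≈ 28953.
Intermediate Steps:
b(q) = (-1246 + q)/(1040 + q) (b(q) = (q - 1246)/(q + 1040) = (-1246 + q)/(1040 + q))
s = 24336 (s = (52*3)² = 156² = 24336)
D = 4624 (D = (-68)² = 4624)
(b(-738) + D) + s = ((-1246 - 738)/(1040 - 738) + 4624) + 24336 = (-1984/302 + 4624) + 24336 = ((1/302)*(-1984) + 4624) + 24336 = (-992/151 + 4624) + 24336 = 697232/151 + 24336 = 4371968/151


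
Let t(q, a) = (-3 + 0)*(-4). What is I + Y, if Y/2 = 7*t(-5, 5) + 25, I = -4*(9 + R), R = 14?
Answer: 126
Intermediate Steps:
I = -92 (I = -4*(9 + 14) = -4*23 = -92)
t(q, a) = 12 (t(q, a) = -3*(-4) = 12)
Y = 218 (Y = 2*(7*12 + 25) = 2*(84 + 25) = 2*109 = 218)
I + Y = -92 + 218 = 126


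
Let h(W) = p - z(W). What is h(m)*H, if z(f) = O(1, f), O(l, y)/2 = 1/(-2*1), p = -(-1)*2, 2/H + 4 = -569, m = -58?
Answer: -2/191 ≈ -0.010471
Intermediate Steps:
H = -2/573 (H = 2/(-4 - 569) = 2/(-573) = 2*(-1/573) = -2/573 ≈ -0.0034904)
p = 2 (p = -1*(-2) = 2)
O(l, y) = -1 (O(l, y) = 2/((-2*1)) = 2/(-2) = 2*(-1/2) = -1)
z(f) = -1
h(W) = 3 (h(W) = 2 - 1*(-1) = 2 + 1 = 3)
h(m)*H = 3*(-2/573) = -2/191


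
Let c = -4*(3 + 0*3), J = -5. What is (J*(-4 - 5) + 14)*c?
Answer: -708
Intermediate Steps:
c = -12 (c = -4*(3 + 0) = -4*3 = -12)
(J*(-4 - 5) + 14)*c = (-5*(-4 - 5) + 14)*(-12) = (-5*(-9) + 14)*(-12) = (45 + 14)*(-12) = 59*(-12) = -708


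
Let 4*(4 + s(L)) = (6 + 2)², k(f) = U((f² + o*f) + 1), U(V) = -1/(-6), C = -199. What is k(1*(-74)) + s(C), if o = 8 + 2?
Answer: 73/6 ≈ 12.167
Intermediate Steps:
o = 10
U(V) = ⅙ (U(V) = -1*(-⅙) = ⅙)
k(f) = ⅙
s(L) = 12 (s(L) = -4 + (6 + 2)²/4 = -4 + (¼)*8² = -4 + (¼)*64 = -4 + 16 = 12)
k(1*(-74)) + s(C) = ⅙ + 12 = 73/6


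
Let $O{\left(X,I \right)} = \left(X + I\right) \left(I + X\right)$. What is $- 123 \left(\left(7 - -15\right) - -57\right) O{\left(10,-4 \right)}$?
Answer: $-349812$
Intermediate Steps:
$O{\left(X,I \right)} = \left(I + X\right)^{2}$ ($O{\left(X,I \right)} = \left(I + X\right) \left(I + X\right) = \left(I + X\right)^{2}$)
$- 123 \left(\left(7 - -15\right) - -57\right) O{\left(10,-4 \right)} = - 123 \left(\left(7 - -15\right) - -57\right) \left(-4 + 10\right)^{2} = - 123 \left(\left(7 + 15\right) + 57\right) 6^{2} = - 123 \left(22 + 57\right) 36 = \left(-123\right) 79 \cdot 36 = \left(-9717\right) 36 = -349812$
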